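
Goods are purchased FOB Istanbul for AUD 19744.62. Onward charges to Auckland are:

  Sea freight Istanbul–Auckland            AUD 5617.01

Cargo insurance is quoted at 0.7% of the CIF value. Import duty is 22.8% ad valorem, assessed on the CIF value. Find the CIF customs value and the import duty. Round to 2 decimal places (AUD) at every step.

Let C be the CIF value. C = FOB price + freight + 0.7% × C
C − 0.7% × C = 19744.62 + 5617.01
0.993 × C = 25361.63
C = 25361.63 / 0.993 = 25540.41
Insurance premium = 0.7% × 25540.41 = 178.78
Import duty = 25540.41 × 22.8% = 5823.21

CIF value: AUD 25540.41; import duty: AUD 5823.21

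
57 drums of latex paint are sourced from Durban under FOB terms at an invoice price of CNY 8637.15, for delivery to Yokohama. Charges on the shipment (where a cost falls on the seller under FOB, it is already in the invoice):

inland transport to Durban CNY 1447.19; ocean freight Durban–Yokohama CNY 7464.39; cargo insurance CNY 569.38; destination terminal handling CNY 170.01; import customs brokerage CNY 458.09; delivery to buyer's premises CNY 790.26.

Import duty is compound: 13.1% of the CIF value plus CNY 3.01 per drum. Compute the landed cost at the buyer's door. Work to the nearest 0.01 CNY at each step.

Total landed cost: CNY 20444.74

FOB: the seller bears costs until goods are on board at the origin port; the buyer bears freight, insurance and all costs thereafter.
Already in the invoice (seller's account under FOB): inland to port — exclude.
CIF value = FOB price + freight + insurance = 8637.15 + 7464.39 + 569.38 = 16670.92
Ad valorem component: 16670.92 × 13.1% = 2183.89
Specific component: 57 × 3.01 = 171.57
Import duty = 2183.89 + 171.57 = 2355.46
Buyer bears: freight 7464.39 + insurance 569.38 + destination terminal 170.01 + brokerage 458.09 + delivery 790.26 + duty 2355.46 = 11807.59
Landed cost = invoice 8637.15 + 11807.59 = 20444.74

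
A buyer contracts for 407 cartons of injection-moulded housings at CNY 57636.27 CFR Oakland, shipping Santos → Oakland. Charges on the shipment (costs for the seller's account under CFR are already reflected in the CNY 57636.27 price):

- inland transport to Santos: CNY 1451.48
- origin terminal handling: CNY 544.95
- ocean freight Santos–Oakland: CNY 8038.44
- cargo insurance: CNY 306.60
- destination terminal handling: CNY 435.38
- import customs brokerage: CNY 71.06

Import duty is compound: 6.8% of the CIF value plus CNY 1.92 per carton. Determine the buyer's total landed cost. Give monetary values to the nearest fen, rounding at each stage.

CFR: the seller pays costs through ocean freight to the destination port, but not insurance.
Already in the invoice (seller's account under CFR): inland to port, origin terminal, freight — exclude.
CIF value = CFR price + insurance = 57636.27 + 306.60 = 57942.87
Ad valorem component: 57942.87 × 6.8% = 3940.12
Specific component: 407 × 1.92 = 781.44
Import duty = 3940.12 + 781.44 = 4721.56
Buyer bears: insurance 306.60 + destination terminal 435.38 + brokerage 71.06 + duty 4721.56 = 5534.60
Landed cost = invoice 57636.27 + 5534.60 = 63170.87

Total landed cost: CNY 63170.87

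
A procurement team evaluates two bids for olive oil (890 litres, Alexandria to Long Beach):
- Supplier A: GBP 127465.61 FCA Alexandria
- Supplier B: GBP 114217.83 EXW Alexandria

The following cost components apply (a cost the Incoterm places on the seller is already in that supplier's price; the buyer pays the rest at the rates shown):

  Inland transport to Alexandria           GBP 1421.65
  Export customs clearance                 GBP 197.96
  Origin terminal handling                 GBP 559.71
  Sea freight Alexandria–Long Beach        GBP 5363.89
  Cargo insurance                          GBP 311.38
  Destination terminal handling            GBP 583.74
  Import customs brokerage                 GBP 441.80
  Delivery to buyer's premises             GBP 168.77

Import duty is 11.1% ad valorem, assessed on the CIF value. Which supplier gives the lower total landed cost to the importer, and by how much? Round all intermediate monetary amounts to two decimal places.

Supplier B is cheaper by GBP 12918.90

Supplier A (FCA):
CIF value = FCA price + origin terminal + freight + insurance = 127465.61 + 559.71 + 5363.89 + 311.38 = 133700.59
Import duty = 133700.59 × 11.1% = 14840.77
Buyer bears (A): 559.71 + 5363.89 + 311.38 + 583.74 + 441.80 + 168.77 = 7429.29
Landed cost (A) = invoice 127465.61 + 7429.29 + duty 14840.77 = 149735.67
Supplier B (EXW):
CIF value = EXW price + inland to port + export clearance + origin terminal + freight + insurance = 114217.83 + 1421.65 + 197.96 + 559.71 + 5363.89 + 311.38 = 122072.42
Import duty = 122072.42 × 11.1% = 13550.04
Buyer bears (B): 1421.65 + 197.96 + 559.71 + 5363.89 + 311.38 + 583.74 + 441.80 + 168.77 = 9048.90
Landed cost (B) = invoice 114217.83 + 9048.90 + duty 13550.04 = 136816.77
Difference = |149735.67 − 136816.77| = 12918.90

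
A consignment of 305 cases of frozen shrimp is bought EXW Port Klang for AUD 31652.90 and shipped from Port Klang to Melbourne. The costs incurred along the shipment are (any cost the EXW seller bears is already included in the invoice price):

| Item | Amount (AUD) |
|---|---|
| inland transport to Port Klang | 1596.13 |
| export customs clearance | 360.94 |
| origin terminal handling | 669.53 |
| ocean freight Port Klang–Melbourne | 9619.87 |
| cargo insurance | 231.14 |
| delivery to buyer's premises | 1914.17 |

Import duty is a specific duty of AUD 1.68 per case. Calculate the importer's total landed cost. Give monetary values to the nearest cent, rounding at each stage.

EXW: the seller makes goods available at their premises; the buyer bears all onward costs.
CIF value = EXW price + inland to port + export clearance + origin terminal + freight + insurance = 31652.90 + 1596.13 + 360.94 + 669.53 + 9619.87 + 231.14 = 44130.51
Import duty = 305 × 1.68 = 512.40
Buyer bears: inland to port 1596.13 + export clearance 360.94 + origin terminal 669.53 + freight 9619.87 + insurance 231.14 + delivery 1914.17 + duty 512.40 = 14904.18
Landed cost = invoice 31652.90 + 14904.18 = 46557.08

Total landed cost: AUD 46557.08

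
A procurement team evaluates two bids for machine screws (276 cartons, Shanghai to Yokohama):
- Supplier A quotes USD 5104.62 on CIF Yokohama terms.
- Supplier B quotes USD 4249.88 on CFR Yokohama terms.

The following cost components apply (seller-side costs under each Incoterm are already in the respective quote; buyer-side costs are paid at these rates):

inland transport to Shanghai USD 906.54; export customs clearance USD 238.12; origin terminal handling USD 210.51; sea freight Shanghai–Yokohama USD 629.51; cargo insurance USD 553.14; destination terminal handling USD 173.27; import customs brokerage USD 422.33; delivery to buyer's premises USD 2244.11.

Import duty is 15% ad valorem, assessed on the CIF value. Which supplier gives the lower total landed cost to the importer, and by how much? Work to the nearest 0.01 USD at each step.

Supplier B is cheaper by USD 346.84

Supplier A (CIF):
The CIF price already equals the CIF value: 5104.62
Import duty = 5104.62 × 15% = 765.69
Buyer bears (A): 173.27 + 422.33 + 2244.11 = 2839.71
Landed cost (A) = invoice 5104.62 + 2839.71 + duty 765.69 = 8710.02
Supplier B (CFR):
CIF value = CFR price + insurance = 4249.88 + 553.14 = 4803.02
Import duty = 4803.02 × 15% = 720.45
Buyer bears (B): 553.14 + 173.27 + 422.33 + 2244.11 = 3392.85
Landed cost (B) = invoice 4249.88 + 3392.85 + duty 720.45 = 8363.18
Difference = |8710.02 − 8363.18| = 346.84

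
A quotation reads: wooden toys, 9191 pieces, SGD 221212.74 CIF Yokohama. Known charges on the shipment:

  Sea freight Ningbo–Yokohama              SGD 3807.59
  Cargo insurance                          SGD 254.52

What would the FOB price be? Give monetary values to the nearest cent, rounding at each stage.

From CIF to FOB, the seller no longer bears: freight, insurance.
FOB price = 221212.74 − 3807.59 − 254.52 = 217150.63

FOB price: SGD 217150.63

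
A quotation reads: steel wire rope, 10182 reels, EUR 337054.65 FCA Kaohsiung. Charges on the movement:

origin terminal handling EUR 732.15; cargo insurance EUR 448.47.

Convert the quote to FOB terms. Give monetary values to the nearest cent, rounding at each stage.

Not relevant to the conversion: insurance — on the buyer under both terms; not part of either seller's price.
From FCA to FOB, the seller additionally bears: origin terminal.
FOB price = 337054.65 + 732.15 = 337786.80

FOB price: EUR 337786.80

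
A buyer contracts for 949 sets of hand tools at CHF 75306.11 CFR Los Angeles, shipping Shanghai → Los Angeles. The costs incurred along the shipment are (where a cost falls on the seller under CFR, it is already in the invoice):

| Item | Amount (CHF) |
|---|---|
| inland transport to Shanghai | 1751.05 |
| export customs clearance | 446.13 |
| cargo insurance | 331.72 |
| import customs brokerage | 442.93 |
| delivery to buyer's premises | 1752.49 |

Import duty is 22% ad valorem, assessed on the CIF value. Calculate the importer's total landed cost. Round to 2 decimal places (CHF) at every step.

CFR: the seller pays costs through ocean freight to the destination port, but not insurance.
Already in the invoice (seller's account under CFR): inland to port, export clearance — exclude.
CIF value = CFR price + insurance = 75306.11 + 331.72 = 75637.83
Import duty = 75637.83 × 22% = 16640.32
Buyer bears: insurance 331.72 + brokerage 442.93 + delivery 1752.49 + duty 16640.32 = 19167.46
Landed cost = invoice 75306.11 + 19167.46 = 94473.57

Total landed cost: CHF 94473.57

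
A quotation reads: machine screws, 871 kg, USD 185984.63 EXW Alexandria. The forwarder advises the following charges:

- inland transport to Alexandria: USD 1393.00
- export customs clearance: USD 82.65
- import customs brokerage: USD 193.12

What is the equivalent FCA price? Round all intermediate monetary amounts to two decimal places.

Not relevant to the conversion: brokerage — on the buyer under both terms; not part of either seller's price.
From EXW to FCA, the seller additionally bears: inland to port, export clearance.
FCA price = 185984.63 + 1393.00 + 82.65 = 187460.28

FCA price: USD 187460.28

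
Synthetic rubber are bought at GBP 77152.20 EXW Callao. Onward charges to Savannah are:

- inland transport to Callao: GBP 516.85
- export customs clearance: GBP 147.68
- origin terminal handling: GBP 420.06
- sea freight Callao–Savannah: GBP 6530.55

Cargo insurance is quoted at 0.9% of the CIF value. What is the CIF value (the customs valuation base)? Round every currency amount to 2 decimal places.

CIF value: GBP 85537.17

Let C be the CIF value. C = EXW price + pre-shipment costs + freight + 0.9% × C
C − 0.9% × C = 77152.20 + 516.85 + 147.68 + 420.06 + 6530.55
0.991 × C = 84767.34
C = 84767.34 / 0.991 = 85537.17
Insurance premium = 0.9% × 85537.17 = 769.83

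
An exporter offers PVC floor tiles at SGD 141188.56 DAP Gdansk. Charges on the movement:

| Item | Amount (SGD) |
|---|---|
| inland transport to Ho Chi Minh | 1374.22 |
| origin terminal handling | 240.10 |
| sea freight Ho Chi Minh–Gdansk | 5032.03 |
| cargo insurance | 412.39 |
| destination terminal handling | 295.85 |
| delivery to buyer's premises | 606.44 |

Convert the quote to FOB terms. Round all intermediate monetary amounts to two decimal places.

FOB price: SGD 134841.85

Not relevant to the conversion: origin terminal, inland to port — on the seller under both DAP and FOB; already in the DAP price and stays in the FOB price.
From DAP to FOB, the seller no longer bears: freight, insurance, destination terminal, delivery.
FOB price = 141188.56 − 5032.03 − 412.39 − 295.85 − 606.44 = 134841.85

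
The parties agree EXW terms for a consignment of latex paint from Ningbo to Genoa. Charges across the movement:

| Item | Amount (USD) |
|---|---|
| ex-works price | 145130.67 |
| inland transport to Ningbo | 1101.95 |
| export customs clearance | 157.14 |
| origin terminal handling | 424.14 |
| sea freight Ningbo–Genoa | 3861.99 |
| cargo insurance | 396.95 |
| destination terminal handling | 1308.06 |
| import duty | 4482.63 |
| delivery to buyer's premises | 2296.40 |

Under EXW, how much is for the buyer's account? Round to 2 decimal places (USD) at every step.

EXW: the seller makes goods available at their premises; the buyer bears all onward costs.
Seller's account: goods 145130.67 = 145130.67
Buyer's account: inland to port 1101.95 + export clearance 157.14 + origin terminal 424.14 + freight 3861.99 + insurance 396.95 + destination terminal 1308.06 + duty 4482.63 + delivery 2296.40 = 14029.26

Buyer's account: USD 14029.26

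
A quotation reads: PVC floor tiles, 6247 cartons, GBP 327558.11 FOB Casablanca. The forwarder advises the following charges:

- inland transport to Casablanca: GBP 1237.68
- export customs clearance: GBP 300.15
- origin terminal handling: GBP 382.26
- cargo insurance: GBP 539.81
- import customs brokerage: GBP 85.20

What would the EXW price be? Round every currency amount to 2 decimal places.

Not relevant to the conversion: brokerage, insurance — on the buyer under both terms; not part of either seller's price.
From FOB to EXW, the seller no longer bears: inland to port, export clearance, origin terminal.
EXW price = 327558.11 − 1237.68 − 300.15 − 382.26 = 325638.02

EXW price: GBP 325638.02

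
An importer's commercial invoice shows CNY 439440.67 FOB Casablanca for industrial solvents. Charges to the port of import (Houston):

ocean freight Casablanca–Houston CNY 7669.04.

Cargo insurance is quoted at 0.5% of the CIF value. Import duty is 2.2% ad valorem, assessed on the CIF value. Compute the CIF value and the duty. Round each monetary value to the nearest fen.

CIF value: CNY 449356.49; import duty: CNY 9885.84

Let C be the CIF value. C = FOB price + freight + 0.5% × C
C − 0.5% × C = 439440.67 + 7669.04
0.995 × C = 447109.71
C = 447109.71 / 0.995 = 449356.49
Insurance premium = 0.5% × 449356.49 = 2246.78
Import duty = 449356.49 × 2.2% = 9885.84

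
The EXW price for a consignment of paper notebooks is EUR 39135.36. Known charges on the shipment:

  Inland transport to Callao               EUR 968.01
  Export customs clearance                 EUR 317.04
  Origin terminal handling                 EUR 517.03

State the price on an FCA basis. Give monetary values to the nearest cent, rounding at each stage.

FCA price: EUR 40420.41

Not relevant to the conversion: origin terminal — on the buyer under both terms; not part of either seller's price.
From EXW to FCA, the seller additionally bears: inland to port, export clearance.
FCA price = 39135.36 + 968.01 + 317.04 = 40420.41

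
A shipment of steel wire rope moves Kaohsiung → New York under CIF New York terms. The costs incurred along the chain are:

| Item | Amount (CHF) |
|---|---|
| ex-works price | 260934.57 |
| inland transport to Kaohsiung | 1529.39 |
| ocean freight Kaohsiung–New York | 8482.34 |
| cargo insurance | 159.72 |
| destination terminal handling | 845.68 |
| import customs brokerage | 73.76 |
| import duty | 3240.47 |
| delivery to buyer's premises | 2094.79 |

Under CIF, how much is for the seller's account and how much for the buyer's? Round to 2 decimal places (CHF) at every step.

Seller: CHF 271106.02; buyer: CHF 6254.70

CIF: the seller pays costs through ocean freight and marine insurance to the destination port.
Seller's account: goods 260934.57 + inland to port 1529.39 + freight 8482.34 + insurance 159.72 = 271106.02
Buyer's account: destination terminal 845.68 + brokerage 73.76 + duty 3240.47 + delivery 2094.79 = 6254.70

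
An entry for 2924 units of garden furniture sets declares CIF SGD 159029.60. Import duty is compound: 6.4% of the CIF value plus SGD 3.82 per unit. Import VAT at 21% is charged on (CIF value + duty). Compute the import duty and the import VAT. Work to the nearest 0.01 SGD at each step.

Import duty: SGD 21347.57; import VAT: SGD 37879.21

Ad valorem component: 159029.60 × 6.4% = 10177.89
Specific component: 2924 × 3.82 = 11169.68
Import duty = 10177.89 + 11169.68 = 21347.57
VAT base = CIF + duty = 159029.60 + 21347.57 = 180377.17
Import VAT = 180377.17 × 21% = 37879.21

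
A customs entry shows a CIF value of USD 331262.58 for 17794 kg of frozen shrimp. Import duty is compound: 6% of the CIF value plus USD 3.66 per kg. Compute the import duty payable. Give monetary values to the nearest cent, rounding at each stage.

Ad valorem component: 331262.58 × 6% = 19875.75
Specific component: 17794 × 3.66 = 65126.04
Import duty = 19875.75 + 65126.04 = 85001.79

Import duty: USD 85001.79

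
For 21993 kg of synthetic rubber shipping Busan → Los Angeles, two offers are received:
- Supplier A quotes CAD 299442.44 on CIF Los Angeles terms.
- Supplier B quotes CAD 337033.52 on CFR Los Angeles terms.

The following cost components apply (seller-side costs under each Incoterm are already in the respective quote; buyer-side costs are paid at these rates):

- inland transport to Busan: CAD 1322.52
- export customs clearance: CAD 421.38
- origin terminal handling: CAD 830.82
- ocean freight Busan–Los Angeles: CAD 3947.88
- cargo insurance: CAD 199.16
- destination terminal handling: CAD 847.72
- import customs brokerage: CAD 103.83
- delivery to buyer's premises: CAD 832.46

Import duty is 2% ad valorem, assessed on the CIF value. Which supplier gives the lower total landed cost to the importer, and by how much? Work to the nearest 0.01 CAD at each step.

Supplier A (CIF):
The CIF price already equals the CIF value: 299442.44
Import duty = 299442.44 × 2% = 5988.85
Buyer bears (A): 847.72 + 103.83 + 832.46 = 1784.01
Landed cost (A) = invoice 299442.44 + 1784.01 + duty 5988.85 = 307215.30
Supplier B (CFR):
CIF value = CFR price + insurance = 337033.52 + 199.16 = 337232.68
Import duty = 337232.68 × 2% = 6744.65
Buyer bears (B): 199.16 + 847.72 + 103.83 + 832.46 = 1983.17
Landed cost (B) = invoice 337033.52 + 1983.17 + duty 6744.65 = 345761.34
Difference = |307215.30 − 345761.34| = 38546.04

Supplier A is cheaper by CAD 38546.04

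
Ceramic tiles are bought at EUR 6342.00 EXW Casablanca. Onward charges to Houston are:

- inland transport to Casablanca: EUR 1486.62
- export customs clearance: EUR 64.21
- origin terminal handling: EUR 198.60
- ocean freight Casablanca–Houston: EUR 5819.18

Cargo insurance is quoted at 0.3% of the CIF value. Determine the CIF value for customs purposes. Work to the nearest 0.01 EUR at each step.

CIF value: EUR 13952.47

Let C be the CIF value. C = EXW price + pre-shipment costs + freight + 0.3% × C
C − 0.3% × C = 6342.00 + 1486.62 + 64.21 + 198.60 + 5819.18
0.997 × C = 13910.61
C = 13910.61 / 0.997 = 13952.47
Insurance premium = 0.3% × 13952.47 = 41.86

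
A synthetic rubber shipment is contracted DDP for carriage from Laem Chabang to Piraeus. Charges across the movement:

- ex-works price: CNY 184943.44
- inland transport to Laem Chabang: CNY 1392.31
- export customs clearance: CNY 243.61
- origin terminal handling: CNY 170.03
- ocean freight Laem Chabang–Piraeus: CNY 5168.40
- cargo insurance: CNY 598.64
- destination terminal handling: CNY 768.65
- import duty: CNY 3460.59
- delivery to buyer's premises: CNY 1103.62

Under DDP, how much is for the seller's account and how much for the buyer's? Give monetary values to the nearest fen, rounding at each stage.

Seller: CNY 197849.29; buyer: CNY 0.00

DDP: the seller bears all costs including import duty.
Seller's account: goods 184943.44 + inland to port 1392.31 + export clearance 243.61 + origin terminal 170.03 + freight 5168.40 + insurance 598.64 + destination terminal 768.65 + duty 3460.59 + delivery 1103.62 = 197849.29
Buyer's account: 0.00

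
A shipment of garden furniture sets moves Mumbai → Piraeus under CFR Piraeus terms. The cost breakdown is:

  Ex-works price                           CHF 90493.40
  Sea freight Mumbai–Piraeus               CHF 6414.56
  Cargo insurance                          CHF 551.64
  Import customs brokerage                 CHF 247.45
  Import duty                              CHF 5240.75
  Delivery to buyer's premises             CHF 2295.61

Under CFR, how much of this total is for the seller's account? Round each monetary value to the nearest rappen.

Seller's account: CHF 96907.96

CFR: the seller pays costs through ocean freight to the destination port, but not insurance.
Seller's account: goods 90493.40 + freight 6414.56 = 96907.96
Buyer's account: insurance 551.64 + brokerage 247.45 + duty 5240.75 + delivery 2295.61 = 8335.45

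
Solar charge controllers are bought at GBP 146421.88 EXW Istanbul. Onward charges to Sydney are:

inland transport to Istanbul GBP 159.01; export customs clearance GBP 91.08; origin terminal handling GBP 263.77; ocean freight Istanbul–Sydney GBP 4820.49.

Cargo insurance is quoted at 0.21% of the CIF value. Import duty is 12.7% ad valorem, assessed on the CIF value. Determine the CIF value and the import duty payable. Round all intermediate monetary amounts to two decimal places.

CIF value: GBP 152075.59; import duty: GBP 19313.60

Let C be the CIF value. C = EXW price + pre-shipment costs + freight + 0.21% × C
C − 0.21% × C = 146421.88 + 159.01 + 91.08 + 263.77 + 4820.49
0.9979 × C = 151756.23
C = 151756.23 / 0.9979 = 152075.59
Insurance premium = 0.21% × 152075.59 = 319.36
Import duty = 152075.59 × 12.7% = 19313.60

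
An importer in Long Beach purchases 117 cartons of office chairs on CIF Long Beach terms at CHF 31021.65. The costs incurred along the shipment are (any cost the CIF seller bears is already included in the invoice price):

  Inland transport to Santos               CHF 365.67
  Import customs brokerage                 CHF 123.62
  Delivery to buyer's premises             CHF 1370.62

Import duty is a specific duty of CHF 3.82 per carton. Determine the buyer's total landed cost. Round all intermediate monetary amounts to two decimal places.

CIF: the seller pays costs through ocean freight and marine insurance to the destination port.
Already in the invoice (seller's account under CIF): inland to port — exclude.
The CIF price already equals the CIF value: 31021.65
Import duty = 117 × 3.82 = 446.94
Buyer bears: brokerage 123.62 + delivery 1370.62 + duty 446.94 = 1941.18
Landed cost = invoice 31021.65 + 1941.18 = 32962.83

Total landed cost: CHF 32962.83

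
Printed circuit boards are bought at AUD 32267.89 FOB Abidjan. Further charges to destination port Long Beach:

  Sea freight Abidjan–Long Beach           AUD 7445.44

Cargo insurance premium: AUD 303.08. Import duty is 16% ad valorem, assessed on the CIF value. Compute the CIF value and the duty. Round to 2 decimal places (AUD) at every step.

CIF value: AUD 40016.41; import duty: AUD 6402.63

CIF = FOB price + freight + insurance
CIF = 32267.89 + 7445.44 + 303.08 = 40016.41
Import duty = 40016.41 × 16% = 6402.63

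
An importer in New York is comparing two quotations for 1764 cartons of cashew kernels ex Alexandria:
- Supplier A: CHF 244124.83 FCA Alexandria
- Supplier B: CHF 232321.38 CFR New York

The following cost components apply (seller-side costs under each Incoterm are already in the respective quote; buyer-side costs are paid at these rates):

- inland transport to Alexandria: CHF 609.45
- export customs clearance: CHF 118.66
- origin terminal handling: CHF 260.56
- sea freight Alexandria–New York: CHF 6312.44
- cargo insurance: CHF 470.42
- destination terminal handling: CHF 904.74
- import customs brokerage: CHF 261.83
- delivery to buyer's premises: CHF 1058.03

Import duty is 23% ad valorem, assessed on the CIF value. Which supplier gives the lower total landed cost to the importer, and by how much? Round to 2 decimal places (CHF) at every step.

Supplier A (FCA):
CIF value = FCA price + origin terminal + freight + insurance = 244124.83 + 260.56 + 6312.44 + 470.42 = 251168.25
Import duty = 251168.25 × 23% = 57768.70
Buyer bears (A): 260.56 + 6312.44 + 470.42 + 904.74 + 261.83 + 1058.03 = 9268.02
Landed cost (A) = invoice 244124.83 + 9268.02 + duty 57768.70 = 311161.55
Supplier B (CFR):
CIF value = CFR price + insurance = 232321.38 + 470.42 = 232791.80
Import duty = 232791.80 × 23% = 53542.11
Buyer bears (B): 470.42 + 904.74 + 261.83 + 1058.03 = 2695.02
Landed cost (B) = invoice 232321.38 + 2695.02 + duty 53542.11 = 288558.51
Difference = |311161.55 − 288558.51| = 22603.04

Supplier B is cheaper by CHF 22603.04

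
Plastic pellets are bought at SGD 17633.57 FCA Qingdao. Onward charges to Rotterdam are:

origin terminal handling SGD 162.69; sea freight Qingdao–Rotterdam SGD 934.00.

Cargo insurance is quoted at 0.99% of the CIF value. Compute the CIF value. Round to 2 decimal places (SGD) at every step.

CIF value: SGD 18917.54

Let C be the CIF value. C = FCA price + pre-shipment costs + freight + 0.99% × C
C − 0.99% × C = 17633.57 + 162.69 + 934.00
0.9901 × C = 18730.26
C = 18730.26 / 0.9901 = 18917.54
Insurance premium = 0.99% × 18917.54 = 187.28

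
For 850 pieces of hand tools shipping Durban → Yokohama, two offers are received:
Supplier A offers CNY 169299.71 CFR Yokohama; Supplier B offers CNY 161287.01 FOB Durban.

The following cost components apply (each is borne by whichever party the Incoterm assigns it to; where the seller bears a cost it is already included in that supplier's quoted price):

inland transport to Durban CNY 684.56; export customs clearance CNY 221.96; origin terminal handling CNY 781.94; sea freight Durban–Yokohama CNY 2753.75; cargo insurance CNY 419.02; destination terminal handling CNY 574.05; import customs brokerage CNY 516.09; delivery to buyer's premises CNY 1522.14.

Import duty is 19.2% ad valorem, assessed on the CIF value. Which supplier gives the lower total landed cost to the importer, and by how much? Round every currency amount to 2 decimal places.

Supplier B is cheaper by CNY 6268.67

Supplier A (CFR):
CIF value = CFR price + insurance = 169299.71 + 419.02 = 169718.73
Import duty = 169718.73 × 19.2% = 32586.00
Buyer bears (A): 419.02 + 574.05 + 516.09 + 1522.14 = 3031.30
Landed cost (A) = invoice 169299.71 + 3031.30 + duty 32586.00 = 204917.01
Supplier B (FOB):
CIF value = FOB price + freight + insurance = 161287.01 + 2753.75 + 419.02 = 164459.78
Import duty = 164459.78 × 19.2% = 31576.28
Buyer bears (B): 2753.75 + 419.02 + 574.05 + 516.09 + 1522.14 = 5785.05
Landed cost (B) = invoice 161287.01 + 5785.05 + duty 31576.28 = 198648.34
Difference = |204917.01 − 198648.34| = 6268.67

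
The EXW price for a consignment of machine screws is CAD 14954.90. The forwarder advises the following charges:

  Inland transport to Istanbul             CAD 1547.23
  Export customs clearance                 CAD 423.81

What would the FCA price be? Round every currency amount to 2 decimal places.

FCA price: CAD 16925.94

From EXW to FCA, the seller additionally bears: inland to port, export clearance.
FCA price = 14954.90 + 1547.23 + 423.81 = 16925.94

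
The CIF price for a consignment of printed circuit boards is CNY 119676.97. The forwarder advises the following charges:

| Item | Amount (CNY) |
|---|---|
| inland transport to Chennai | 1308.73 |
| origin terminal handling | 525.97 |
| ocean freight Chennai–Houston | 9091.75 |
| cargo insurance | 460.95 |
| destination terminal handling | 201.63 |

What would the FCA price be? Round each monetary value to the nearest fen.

Not relevant to the conversion: inland to port — on the seller under both CIF and FCA; already in the CIF price and stays in the FCA price. destination terminal — on the buyer under both terms; not part of either seller's price.
From CIF to FCA, the seller no longer bears: origin terminal, freight, insurance.
FCA price = 119676.97 − 525.97 − 9091.75 − 460.95 = 109598.30

FCA price: CNY 109598.30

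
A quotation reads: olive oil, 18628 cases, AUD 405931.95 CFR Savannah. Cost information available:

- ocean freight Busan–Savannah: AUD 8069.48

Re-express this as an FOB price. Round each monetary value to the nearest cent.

FOB price: AUD 397862.47

From CFR to FOB, the seller no longer bears: freight.
FOB price = 405931.95 − 8069.48 = 397862.47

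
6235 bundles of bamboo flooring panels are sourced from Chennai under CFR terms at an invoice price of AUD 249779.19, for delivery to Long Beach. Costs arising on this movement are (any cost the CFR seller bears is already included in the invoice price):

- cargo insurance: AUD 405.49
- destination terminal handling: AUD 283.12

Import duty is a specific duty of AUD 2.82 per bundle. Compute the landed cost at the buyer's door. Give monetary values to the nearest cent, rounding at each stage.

CFR: the seller pays costs through ocean freight to the destination port, but not insurance.
CIF value = CFR price + insurance = 249779.19 + 405.49 = 250184.68
Import duty = 6235 × 2.82 = 17582.70
Buyer bears: insurance 405.49 + destination terminal 283.12 + duty 17582.70 = 18271.31
Landed cost = invoice 249779.19 + 18271.31 = 268050.50

Total landed cost: AUD 268050.50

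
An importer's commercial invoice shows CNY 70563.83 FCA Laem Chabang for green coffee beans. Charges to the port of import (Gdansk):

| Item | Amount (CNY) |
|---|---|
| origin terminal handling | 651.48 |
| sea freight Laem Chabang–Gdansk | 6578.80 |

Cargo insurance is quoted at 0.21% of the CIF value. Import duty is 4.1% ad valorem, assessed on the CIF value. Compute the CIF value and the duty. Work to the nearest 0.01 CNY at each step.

Let C be the CIF value. C = FCA price + pre-shipment costs + freight + 0.21% × C
C − 0.21% × C = 70563.83 + 651.48 + 6578.80
0.9979 × C = 77794.11
C = 77794.11 / 0.9979 = 77957.82
Insurance premium = 0.21% × 77957.82 = 163.71
Import duty = 77957.82 × 4.1% = 3196.27

CIF value: CNY 77957.82; import duty: CNY 3196.27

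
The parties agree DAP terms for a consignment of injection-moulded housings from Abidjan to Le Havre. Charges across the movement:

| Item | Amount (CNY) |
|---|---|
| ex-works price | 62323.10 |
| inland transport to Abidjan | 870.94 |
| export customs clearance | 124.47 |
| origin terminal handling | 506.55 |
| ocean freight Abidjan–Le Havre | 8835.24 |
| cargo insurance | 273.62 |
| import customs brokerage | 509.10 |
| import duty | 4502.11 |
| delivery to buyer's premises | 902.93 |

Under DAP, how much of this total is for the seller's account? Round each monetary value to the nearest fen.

Seller's account: CNY 73836.85

DAP: the seller bears all costs to the named destination except import duty and clearance.
Seller's account: goods 62323.10 + inland to port 870.94 + export clearance 124.47 + origin terminal 506.55 + freight 8835.24 + insurance 273.62 + delivery 902.93 = 73836.85
Buyer's account: brokerage 509.10 + duty 4502.11 = 5011.21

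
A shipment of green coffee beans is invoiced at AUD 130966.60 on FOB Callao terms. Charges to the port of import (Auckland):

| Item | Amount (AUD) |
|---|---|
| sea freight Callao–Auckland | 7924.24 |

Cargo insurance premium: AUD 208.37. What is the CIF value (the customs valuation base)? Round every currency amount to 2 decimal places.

CIF = FOB price + freight + insurance
CIF = 130966.60 + 7924.24 + 208.37 = 139099.21

CIF value: AUD 139099.21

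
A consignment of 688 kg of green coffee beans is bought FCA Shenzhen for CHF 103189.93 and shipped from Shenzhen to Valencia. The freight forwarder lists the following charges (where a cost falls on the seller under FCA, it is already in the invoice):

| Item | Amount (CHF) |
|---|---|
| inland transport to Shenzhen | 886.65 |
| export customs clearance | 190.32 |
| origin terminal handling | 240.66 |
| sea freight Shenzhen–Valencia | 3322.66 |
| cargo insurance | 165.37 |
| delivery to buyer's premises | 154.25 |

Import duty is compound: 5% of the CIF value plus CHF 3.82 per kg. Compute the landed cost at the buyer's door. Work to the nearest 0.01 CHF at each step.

Total landed cost: CHF 115046.96

FCA: the seller delivers export-cleared goods to the carrier; the buyer bears costs from that point.
Already in the invoice (seller's account under FCA): inland to port, export clearance — exclude.
CIF value = FCA price + origin terminal + freight + insurance = 103189.93 + 240.66 + 3322.66 + 165.37 = 106918.62
Ad valorem component: 106918.62 × 5% = 5345.93
Specific component: 688 × 3.82 = 2628.16
Import duty = 5345.93 + 2628.16 = 7974.09
Buyer bears: origin terminal 240.66 + freight 3322.66 + insurance 165.37 + delivery 154.25 + duty 7974.09 = 11857.03
Landed cost = invoice 103189.93 + 11857.03 = 115046.96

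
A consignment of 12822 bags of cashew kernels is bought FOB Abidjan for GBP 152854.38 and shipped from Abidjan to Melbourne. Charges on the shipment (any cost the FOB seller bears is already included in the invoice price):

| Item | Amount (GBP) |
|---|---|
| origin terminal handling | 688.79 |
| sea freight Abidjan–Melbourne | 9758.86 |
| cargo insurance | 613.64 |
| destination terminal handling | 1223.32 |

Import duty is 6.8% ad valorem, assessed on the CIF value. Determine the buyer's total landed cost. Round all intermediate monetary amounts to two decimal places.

FOB: the seller bears costs until goods are on board at the origin port; the buyer bears freight, insurance and all costs thereafter.
Already in the invoice (seller's account under FOB): origin terminal — exclude.
CIF value = FOB price + freight + insurance = 152854.38 + 9758.86 + 613.64 = 163226.88
Import duty = 163226.88 × 6.8% = 11099.43
Buyer bears: freight 9758.86 + insurance 613.64 + destination terminal 1223.32 + duty 11099.43 = 22695.25
Landed cost = invoice 152854.38 + 22695.25 = 175549.63

Total landed cost: GBP 175549.63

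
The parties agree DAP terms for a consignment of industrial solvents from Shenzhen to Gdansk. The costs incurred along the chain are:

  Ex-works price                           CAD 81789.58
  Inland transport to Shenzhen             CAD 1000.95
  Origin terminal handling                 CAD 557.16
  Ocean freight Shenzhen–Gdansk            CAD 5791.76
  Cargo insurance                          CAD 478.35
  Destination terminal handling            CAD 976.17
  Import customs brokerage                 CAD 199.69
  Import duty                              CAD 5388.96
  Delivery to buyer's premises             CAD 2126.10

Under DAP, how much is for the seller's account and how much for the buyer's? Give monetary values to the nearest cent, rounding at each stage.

Seller: CAD 92720.07; buyer: CAD 5588.65

DAP: the seller bears all costs to the named destination except import duty and clearance.
Seller's account: goods 81789.58 + inland to port 1000.95 + origin terminal 557.16 + freight 5791.76 + insurance 478.35 + destination terminal 976.17 + delivery 2126.10 = 92720.07
Buyer's account: brokerage 199.69 + duty 5388.96 = 5588.65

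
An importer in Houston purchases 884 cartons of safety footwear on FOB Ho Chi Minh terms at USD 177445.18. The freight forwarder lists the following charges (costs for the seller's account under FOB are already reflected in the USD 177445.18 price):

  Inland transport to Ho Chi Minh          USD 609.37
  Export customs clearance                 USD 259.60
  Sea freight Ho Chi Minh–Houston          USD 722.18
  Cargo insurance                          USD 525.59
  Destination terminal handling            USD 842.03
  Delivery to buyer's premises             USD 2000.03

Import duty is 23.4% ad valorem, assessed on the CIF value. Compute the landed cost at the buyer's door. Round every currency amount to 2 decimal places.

Total landed cost: USD 223349.16

FOB: the seller bears costs until goods are on board at the origin port; the buyer bears freight, insurance and all costs thereafter.
Already in the invoice (seller's account under FOB): inland to port, export clearance — exclude.
CIF value = FOB price + freight + insurance = 177445.18 + 722.18 + 525.59 = 178692.95
Import duty = 178692.95 × 23.4% = 41814.15
Buyer bears: freight 722.18 + insurance 525.59 + destination terminal 842.03 + delivery 2000.03 + duty 41814.15 = 45903.98
Landed cost = invoice 177445.18 + 45903.98 = 223349.16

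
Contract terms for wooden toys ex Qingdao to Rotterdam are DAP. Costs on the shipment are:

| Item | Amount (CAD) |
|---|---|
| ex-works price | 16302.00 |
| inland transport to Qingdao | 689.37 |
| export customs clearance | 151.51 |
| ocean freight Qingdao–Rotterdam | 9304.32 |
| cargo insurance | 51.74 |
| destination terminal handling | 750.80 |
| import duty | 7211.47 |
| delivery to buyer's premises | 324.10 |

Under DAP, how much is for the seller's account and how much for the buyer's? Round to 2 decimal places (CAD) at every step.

Seller: CAD 27573.84; buyer: CAD 7211.47

DAP: the seller bears all costs to the named destination except import duty and clearance.
Seller's account: goods 16302.00 + inland to port 689.37 + export clearance 151.51 + freight 9304.32 + insurance 51.74 + destination terminal 750.80 + delivery 324.10 = 27573.84
Buyer's account: duty 7211.47 = 7211.47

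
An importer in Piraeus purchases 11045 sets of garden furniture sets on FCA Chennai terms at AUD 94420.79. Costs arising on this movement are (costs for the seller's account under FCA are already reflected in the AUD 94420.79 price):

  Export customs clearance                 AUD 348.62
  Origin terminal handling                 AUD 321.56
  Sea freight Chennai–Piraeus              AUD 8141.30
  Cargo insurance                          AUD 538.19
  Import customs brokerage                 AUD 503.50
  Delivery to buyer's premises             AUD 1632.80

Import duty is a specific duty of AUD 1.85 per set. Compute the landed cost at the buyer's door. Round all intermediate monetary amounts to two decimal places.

FCA: the seller delivers export-cleared goods to the carrier; the buyer bears costs from that point.
Already in the invoice (seller's account under FCA): export clearance — exclude.
CIF value = FCA price + origin terminal + freight + insurance = 94420.79 + 321.56 + 8141.30 + 538.19 = 103421.84
Import duty = 11045 × 1.85 = 20433.25
Buyer bears: origin terminal 321.56 + freight 8141.30 + insurance 538.19 + brokerage 503.50 + delivery 1632.80 + duty 20433.25 = 31570.60
Landed cost = invoice 94420.79 + 31570.60 = 125991.39

Total landed cost: AUD 125991.39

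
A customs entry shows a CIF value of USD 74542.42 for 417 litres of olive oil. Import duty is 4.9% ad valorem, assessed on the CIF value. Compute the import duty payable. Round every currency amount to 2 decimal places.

Import duty = 74542.42 × 4.9% = 3652.58

Import duty: USD 3652.58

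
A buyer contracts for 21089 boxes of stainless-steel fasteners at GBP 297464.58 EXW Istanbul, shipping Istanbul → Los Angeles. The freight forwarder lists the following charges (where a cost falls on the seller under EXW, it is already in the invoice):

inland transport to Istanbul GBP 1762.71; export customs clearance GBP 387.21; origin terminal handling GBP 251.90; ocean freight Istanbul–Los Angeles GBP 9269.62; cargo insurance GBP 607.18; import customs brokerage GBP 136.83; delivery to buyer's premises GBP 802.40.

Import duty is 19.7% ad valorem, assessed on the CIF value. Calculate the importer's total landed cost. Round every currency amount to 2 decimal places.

Total landed cost: GBP 371701.84

EXW: the seller makes goods available at their premises; the buyer bears all onward costs.
CIF value = EXW price + inland to port + export clearance + origin terminal + freight + insurance = 297464.58 + 1762.71 + 387.21 + 251.90 + 9269.62 + 607.18 = 309743.20
Import duty = 309743.20 × 19.7% = 61019.41
Buyer bears: inland to port 1762.71 + export clearance 387.21 + origin terminal 251.90 + freight 9269.62 + insurance 607.18 + brokerage 136.83 + delivery 802.40 + duty 61019.41 = 74237.26
Landed cost = invoice 297464.58 + 74237.26 = 371701.84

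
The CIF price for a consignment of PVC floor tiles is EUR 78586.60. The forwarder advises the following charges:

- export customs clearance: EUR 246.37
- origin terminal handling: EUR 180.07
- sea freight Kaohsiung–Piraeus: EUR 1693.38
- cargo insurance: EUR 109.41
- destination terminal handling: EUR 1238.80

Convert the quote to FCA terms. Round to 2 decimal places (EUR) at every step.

Not relevant to the conversion: export clearance — on the seller under both CIF and FCA; already in the CIF price and stays in the FCA price. destination terminal — on the buyer under both terms; not part of either seller's price.
From CIF to FCA, the seller no longer bears: origin terminal, freight, insurance.
FCA price = 78586.60 − 180.07 − 1693.38 − 109.41 = 76603.74

FCA price: EUR 76603.74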